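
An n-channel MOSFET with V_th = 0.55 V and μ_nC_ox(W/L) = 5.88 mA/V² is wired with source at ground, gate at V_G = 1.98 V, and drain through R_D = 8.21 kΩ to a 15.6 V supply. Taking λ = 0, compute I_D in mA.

I_D = 1.87 mA

V_GS = V_G = 1.98 V, so V_ov = 1.98 − 0.55 = 1.43 V.
Assume saturation: I_D = ½ k_n V_ov² = 0.5 × 5.88 × 1.43² = 6.01 mA, giving V_DS = V_DD − I_D R_D = 15.6 − 6.01 × 8.21 = -33.8 V.
But -33.8 V < V_ov = 1.43 V, so the device is actually in triode.
In triode I_D = k_n[V_ov V_DS − ½ V_DS²] and I_D = (V_DD − V_DS)/R_D. Equating: 24.1 V_DS² − 70.03 V_DS + 15.6 = 0, giving V_DS = 0.243 V (the root below V_ov).
I_D = (15.6 − 0.243) / 8.21 = 1.87 mA.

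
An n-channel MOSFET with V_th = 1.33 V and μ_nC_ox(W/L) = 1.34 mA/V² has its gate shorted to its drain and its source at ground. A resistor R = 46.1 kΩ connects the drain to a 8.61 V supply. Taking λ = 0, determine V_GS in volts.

V_GS = 1.80 V

With gate tied to drain, V_GS = V_DS ≥ V_GS − V_th, so the device is in saturation.
KCL at the drain: ½ k_n (V_GS − V_th)² = (V_DD − V_GS)/R.
Let x = V_GS − 1.33. Then 30.9 x² + x − 7.28 = 0, giving x = 0.47 V (positive root), so V_GS = 1.8 V.
I_D = (V_DD − V_GS)/R = (8.61 − 1.8) / 46.1 = 0.148 mA.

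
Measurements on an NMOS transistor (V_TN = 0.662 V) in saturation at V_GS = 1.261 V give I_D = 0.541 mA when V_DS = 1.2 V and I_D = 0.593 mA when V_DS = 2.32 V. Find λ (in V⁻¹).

λ = 0.0957 V⁻¹

With V_GS fixed, I_D ∝ (1 + λ V_DS) in saturation, so I_D2/I_D1 = (1 + λ V_DS2)/(1 + λ V_DS1).
0.593/0.541 = 1.096 = (1 + 2.32 λ)/(1 + 1.2 λ).
Solving: λ (I_D1 V_DS2 − I_D2 V_DS1) = I_D2 − I_D1, so λ = (0.593 − 0.541) / (0.541 × 2.32 − 0.593 × 1.2) = 0.052 / 0.544 = 0.0957 V⁻¹.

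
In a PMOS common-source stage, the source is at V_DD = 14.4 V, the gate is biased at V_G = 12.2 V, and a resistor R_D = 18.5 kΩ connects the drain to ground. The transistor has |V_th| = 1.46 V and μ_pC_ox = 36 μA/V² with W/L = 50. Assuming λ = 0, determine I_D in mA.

I_D = 0.493 mA

V_SG = V_DD − V_G = 14.4 − 12.2 = 2.2 V, so V_ov = 2.2 − 1.46 = 0.74 V.
k_p = μ_pC_ox · (W/L) = 1.8 mA/V².
Assume saturation: I_D = ½ k_p V_ov² = 0.5 × 1.8 × 0.74² = 0.493 mA, giving V_SD = V_DD − I_D R_D = 14.4 − 0.493 × 18.5 = 5.28 V.
V_SD = 5.28 V ≥ V_ov = 0.74 V, confirming saturation.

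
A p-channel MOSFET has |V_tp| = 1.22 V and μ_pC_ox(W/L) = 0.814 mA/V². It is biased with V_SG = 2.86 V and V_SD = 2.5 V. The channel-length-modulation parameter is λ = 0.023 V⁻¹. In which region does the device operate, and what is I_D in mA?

Saturation; I_D = 1.16 mA

V_ov = V_SG − |V_tp| = 2.86 − 1.22 = 1.64 V.
Since V_SD = 2.5 V ≥ V_ov = 1.64 V, the device is in saturation.
I_D = ½ k_p V_ov² (1 + λ V_SD) = 0.5 × 0.814 × 1.64² × (1 + 0.023 × 2.5) = 1.16 mA.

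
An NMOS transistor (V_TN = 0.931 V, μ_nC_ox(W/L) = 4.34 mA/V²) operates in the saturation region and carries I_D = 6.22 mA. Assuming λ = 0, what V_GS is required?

In saturation I_D = ½ k_n (V_GS − V_TN)², so V_GS − V_TN = √(2 I_D / k_n) = √(2 × 6.22 / 4.34) = 1.69 V.
V_GS = 0.931 + 1.69 = 2.62 V.

V_GS = 2.62 V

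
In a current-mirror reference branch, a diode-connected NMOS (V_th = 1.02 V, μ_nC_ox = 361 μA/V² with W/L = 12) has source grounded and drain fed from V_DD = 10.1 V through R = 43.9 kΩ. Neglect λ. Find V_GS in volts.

With gate tied to drain, V_GS = V_DS ≥ V_GS − V_th, so the device is in saturation.
k_n = μ_nC_ox · (W/L) = 4.332 mA/V².
KCL at the drain: ½ k_n (V_GS − V_th)² = (V_DD − V_GS)/R.
Let x = V_GS − 1.02. Then 95.1 x² + x − 9.08 = 0, giving x = 0.304 V (positive root), so V_GS = 1.32 V.
I_D = (V_DD − V_GS)/R = (10.1 − 1.32) / 43.9 = 0.2 mA.

V_GS = 1.32 V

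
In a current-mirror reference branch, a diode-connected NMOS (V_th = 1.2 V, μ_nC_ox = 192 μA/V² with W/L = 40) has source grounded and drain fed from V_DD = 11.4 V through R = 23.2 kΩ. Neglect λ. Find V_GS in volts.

V_GS = 1.53 V

With gate tied to drain, V_GS = V_DS ≥ V_GS − V_th, so the device is in saturation.
k_n = μ_nC_ox · (W/L) = 7.68 mA/V².
KCL at the drain: ½ k_n (V_GS − V_th)² = (V_DD − V_GS)/R.
Let x = V_GS − 1.2. Then 89.1 x² + x − 10.2 = 0, giving x = 0.333 V (positive root), so V_GS = 1.53 V.
I_D = (V_DD − V_GS)/R = (11.4 − 1.53) / 23.2 = 0.425 mA.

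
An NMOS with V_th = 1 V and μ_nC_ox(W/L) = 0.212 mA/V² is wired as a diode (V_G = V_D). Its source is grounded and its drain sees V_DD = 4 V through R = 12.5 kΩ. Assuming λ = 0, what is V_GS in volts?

V_GS = 2.17 V

With gate tied to drain, V_GS = V_DS ≥ V_GS − V_th, so the device is in saturation.
KCL at the drain: ½ k_n (V_GS − V_th)² = (V_DD − V_GS)/R.
Let x = V_GS − 1. Then 1.32 x² + x − 3 = 0, giving x = 1.17 V (positive root), so V_GS = 2.17 V.
I_D = (V_DD − V_GS)/R = (4 − 2.17) / 12.5 = 0.146 mA.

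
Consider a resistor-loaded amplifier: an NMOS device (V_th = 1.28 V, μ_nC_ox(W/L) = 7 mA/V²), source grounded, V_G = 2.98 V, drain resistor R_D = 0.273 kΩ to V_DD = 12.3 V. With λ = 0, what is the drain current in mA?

V_GS = V_G = 2.98 V, so V_ov = 2.98 − 1.28 = 1.7 V.
Assume saturation: I_D = ½ k_n V_ov² = 0.5 × 7 × 1.7² = 10.1 mA, giving V_DS = V_DD − I_D R_D = 12.3 − 10.1 × 0.273 = 9.54 V.
V_DS = 9.54 V ≥ V_ov = 1.7 V, confirming saturation.

I_D = 10.1 mA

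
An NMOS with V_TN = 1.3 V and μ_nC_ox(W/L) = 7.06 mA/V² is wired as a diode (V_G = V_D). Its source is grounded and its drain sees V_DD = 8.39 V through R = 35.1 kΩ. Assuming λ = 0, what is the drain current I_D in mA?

I_D = 0.195 mA

With gate tied to drain, V_GS = V_DS ≥ V_GS − V_TN, so the device is in saturation.
KCL at the drain: ½ k_n (V_GS − V_TN)² = (V_DD − V_GS)/R.
Let x = V_GS − 1.3. Then 124 x² + x − 7.09 = 0, giving x = 0.235 V (positive root), so V_GS = 1.54 V.
I_D = (V_DD − V_GS)/R = (8.39 − 1.54) / 35.1 = 0.195 mA.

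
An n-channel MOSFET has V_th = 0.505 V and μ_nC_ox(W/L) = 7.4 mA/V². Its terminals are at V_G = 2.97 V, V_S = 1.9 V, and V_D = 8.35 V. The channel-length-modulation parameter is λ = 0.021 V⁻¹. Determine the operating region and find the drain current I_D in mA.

V_GS = V_G − V_S = 2.97 − 1.9 = 1.07 V; V_DS = V_D − V_S = 8.35 − 1.9 = 6.45 V.
V_ov = V_GS − V_th = 1.07 − 0.505 = 0.565 V.
Since V_DS = 6.45 V ≥ V_ov = 0.565 V, the device is in saturation.
I_D = ½ k_n V_ov² (1 + λ V_DS) = 0.5 × 7.4 × 0.565² × (1 + 0.021 × 6.45) = 1.34 mA.

Saturation; I_D = 1.34 mA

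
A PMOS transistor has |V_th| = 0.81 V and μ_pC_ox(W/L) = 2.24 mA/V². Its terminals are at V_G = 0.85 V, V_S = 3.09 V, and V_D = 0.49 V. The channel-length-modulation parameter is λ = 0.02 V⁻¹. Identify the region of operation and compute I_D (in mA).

Saturation; I_D = 2.41 mA

V_SG = V_S − V_G = 3.09 − 0.85 = 2.24 V; V_SD = V_S − V_D = 3.09 − 0.49 = 2.6 V.
V_ov = V_SG − |V_th| = 2.24 − 0.81 = 1.43 V.
Since V_SD = 2.6 V ≥ V_ov = 1.43 V, the device is in saturation.
I_D = ½ k_p V_ov² (1 + λ V_SD) = 0.5 × 2.24 × 1.43² × (1 + 0.02 × 2.6) = 2.41 mA.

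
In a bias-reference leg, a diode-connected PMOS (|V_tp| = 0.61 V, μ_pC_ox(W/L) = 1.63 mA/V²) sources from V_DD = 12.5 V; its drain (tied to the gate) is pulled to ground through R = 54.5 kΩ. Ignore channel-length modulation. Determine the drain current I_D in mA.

I_D = 0.209 mA

With gate tied to drain, V_SG = V_SD ≥ V_SG − |V_tp|, so the device is in saturation.
KCL at the drain: ½ k_p (V_SG − |V_tp|)² = (V_DD − V_SG)/R.
Let x = V_SG − 0.61. Then 44.4 x² + x − 11.89 = 0, giving x = 0.506 V (positive root), so V_SG = 1.12 V.
I_D = (V_DD − V_SG)/R = (12.5 − 1.12) / 54.5 = 0.209 mA.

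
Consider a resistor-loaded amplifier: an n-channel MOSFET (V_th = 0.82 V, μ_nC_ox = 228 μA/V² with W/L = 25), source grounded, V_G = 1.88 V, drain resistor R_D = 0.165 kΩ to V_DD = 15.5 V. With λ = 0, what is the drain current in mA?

I_D = 3.20 mA

V_GS = V_G = 1.88 V, so V_ov = 1.88 − 0.82 = 1.06 V.
k_n = μ_nC_ox · (W/L) = 5.7 mA/V².
Assume saturation: I_D = ½ k_n V_ov² = 0.5 × 5.7 × 1.06² = 3.2 mA, giving V_DS = V_DD − I_D R_D = 15.5 − 3.2 × 0.165 = 15 V.
V_DS = 15 V ≥ V_ov = 1.06 V, confirming saturation.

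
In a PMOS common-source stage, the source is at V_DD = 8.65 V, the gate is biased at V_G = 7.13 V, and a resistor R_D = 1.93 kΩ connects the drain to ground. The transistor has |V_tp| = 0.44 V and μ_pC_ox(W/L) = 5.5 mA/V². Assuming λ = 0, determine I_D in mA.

I_D = 3.21 mA

V_SG = V_DD − V_G = 8.65 − 7.13 = 1.52 V, so V_ov = 1.52 − 0.44 = 1.08 V.
Assume saturation: I_D = ½ k_p V_ov² = 0.5 × 5.5 × 1.08² = 3.21 mA, giving V_SD = V_DD − I_D R_D = 8.65 − 3.21 × 1.93 = 2.46 V.
V_SD = 2.46 V ≥ V_ov = 1.08 V, confirming saturation.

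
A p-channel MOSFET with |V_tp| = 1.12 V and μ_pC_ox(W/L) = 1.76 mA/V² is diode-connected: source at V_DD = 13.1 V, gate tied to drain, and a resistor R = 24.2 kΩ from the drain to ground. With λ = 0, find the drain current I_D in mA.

With gate tied to drain, V_SG = V_SD ≥ V_SG − |V_tp|, so the device is in saturation.
KCL at the drain: ½ k_p (V_SG − |V_tp|)² = (V_DD − V_SG)/R.
Let x = V_SG − 1.12. Then 21.3 x² + x − 11.98 = 0, giving x = 0.727 V (positive root), so V_SG = 1.85 V.
I_D = (V_DD − V_SG)/R = (13.1 − 1.85) / 24.2 = 0.465 mA.

I_D = 0.465 mA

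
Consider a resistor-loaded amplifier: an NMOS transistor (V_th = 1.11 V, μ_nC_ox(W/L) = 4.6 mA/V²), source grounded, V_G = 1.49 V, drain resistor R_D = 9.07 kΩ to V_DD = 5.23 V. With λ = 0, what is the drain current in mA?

I_D = 0.332 mA

V_GS = V_G = 1.49 V, so V_ov = 1.49 − 1.11 = 0.38 V.
Assume saturation: I_D = ½ k_n V_ov² = 0.5 × 4.6 × 0.38² = 0.332 mA, giving V_DS = V_DD − I_D R_D = 5.23 − 0.332 × 9.07 = 2.22 V.
V_DS = 2.22 V ≥ V_ov = 0.38 V, confirming saturation.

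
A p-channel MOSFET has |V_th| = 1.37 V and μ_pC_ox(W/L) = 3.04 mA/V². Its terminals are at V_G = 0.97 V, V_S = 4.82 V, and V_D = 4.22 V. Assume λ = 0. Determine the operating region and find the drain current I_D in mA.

V_SG = V_S − V_G = 4.82 − 0.97 = 3.85 V; V_SD = V_S − V_D = 4.82 − 4.22 = 0.6 V.
V_ov = V_SG − |V_th| = 3.85 − 1.37 = 2.48 V.
Since V_SD = 0.6 V < V_ov = 2.48 V, the device is in the triode region.
I_D = k_p [V_ov · V_SD − ½ V_SD²] = 3.04 × [2.48 × 0.6 − 0.5 × 0.6²] = 3.98 mA.

Triode; I_D = 3.98 mA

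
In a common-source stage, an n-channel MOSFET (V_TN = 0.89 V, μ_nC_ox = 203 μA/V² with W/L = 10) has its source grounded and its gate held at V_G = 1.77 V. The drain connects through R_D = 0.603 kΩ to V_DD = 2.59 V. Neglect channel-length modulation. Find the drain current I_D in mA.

I_D = 0.786 mA

V_GS = V_G = 1.77 V, so V_ov = 1.77 − 0.89 = 0.88 V.
k_n = μ_nC_ox · (W/L) = 2.03 mA/V².
Assume saturation: I_D = ½ k_n V_ov² = 0.5 × 2.03 × 0.88² = 0.786 mA, giving V_DS = V_DD − I_D R_D = 2.59 − 0.786 × 0.603 = 2.12 V.
V_DS = 2.12 V ≥ V_ov = 0.88 V, confirming saturation.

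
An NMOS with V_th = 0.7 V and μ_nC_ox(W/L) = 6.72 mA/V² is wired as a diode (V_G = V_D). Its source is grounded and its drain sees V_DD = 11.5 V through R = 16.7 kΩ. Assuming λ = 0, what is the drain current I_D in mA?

I_D = 0.621 mA

With gate tied to drain, V_GS = V_DS ≥ V_GS − V_th, so the device is in saturation.
KCL at the drain: ½ k_n (V_GS − V_th)² = (V_DD − V_GS)/R.
Let x = V_GS − 0.7. Then 56.1 x² + x − 10.8 = 0, giving x = 0.43 V (positive root), so V_GS = 1.13 V.
I_D = (V_DD − V_GS)/R = (11.5 − 1.13) / 16.7 = 0.621 mA.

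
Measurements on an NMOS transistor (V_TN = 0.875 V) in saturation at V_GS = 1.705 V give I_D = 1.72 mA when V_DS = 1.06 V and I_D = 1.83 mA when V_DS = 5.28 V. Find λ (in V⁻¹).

With V_GS fixed, I_D ∝ (1 + λ V_DS) in saturation, so I_D2/I_D1 = (1 + λ V_DS2)/(1 + λ V_DS1).
1.83/1.72 = 1.064 = (1 + 5.28 λ)/(1 + 1.06 λ).
Solving: λ (I_D1 V_DS2 − I_D2 V_DS1) = I_D2 − I_D1, so λ = (1.83 − 1.72) / (1.72 × 5.28 − 1.83 × 1.06) = 0.11 / 7.14 = 0.0154 V⁻¹.

λ = 0.0154 V⁻¹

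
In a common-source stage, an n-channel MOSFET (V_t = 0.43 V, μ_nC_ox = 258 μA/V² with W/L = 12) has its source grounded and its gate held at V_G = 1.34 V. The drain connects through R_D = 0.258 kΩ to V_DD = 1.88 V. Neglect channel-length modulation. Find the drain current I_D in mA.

I_D = 1.28 mA

V_GS = V_G = 1.34 V, so V_ov = 1.34 − 0.43 = 0.91 V.
k_n = μ_nC_ox · (W/L) = 3.096 mA/V².
Assume saturation: I_D = ½ k_n V_ov² = 0.5 × 3.096 × 0.91² = 1.28 mA, giving V_DS = V_DD − I_D R_D = 1.88 − 1.28 × 0.258 = 1.55 V.
V_DS = 1.55 V ≥ V_ov = 0.91 V, confirming saturation.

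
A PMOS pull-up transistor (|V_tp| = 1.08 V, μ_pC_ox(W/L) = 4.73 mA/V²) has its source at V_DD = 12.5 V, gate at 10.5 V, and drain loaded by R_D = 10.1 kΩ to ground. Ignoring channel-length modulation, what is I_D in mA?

V_SG = V_DD − V_G = 12.5 − 10.5 = 2 V, so V_ov = 2 − 1.08 = 0.92 V.
Assume saturation: I_D = ½ k_p V_ov² = 0.5 × 4.73 × 0.92² = 2 mA, giving V_SD = V_DD − I_D R_D = 12.5 − 2 × 10.1 = -7.72 V.
But -7.72 V < V_ov = 0.92 V, so the device is actually in triode.
In triode I_D = k_p[V_ov V_SD − ½ V_SD²] and I_D = (V_DD − V_SD)/R_D. Equating: 23.9 V_SD² − 44.95 V_SD + 12.5 = 0, giving V_SD = 0.339 V (the root below V_ov).
I_D = (12.5 − 0.339) / 10.1 = 1.2 mA.

I_D = 1.20 mA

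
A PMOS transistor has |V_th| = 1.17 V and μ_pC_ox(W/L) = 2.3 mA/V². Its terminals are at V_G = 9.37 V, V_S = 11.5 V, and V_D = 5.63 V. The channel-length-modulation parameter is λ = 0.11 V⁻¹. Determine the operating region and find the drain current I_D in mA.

Saturation; I_D = 1.74 mA

V_SG = V_S − V_G = 11.5 − 9.37 = 2.13 V; V_SD = V_S − V_D = 11.5 − 5.63 = 5.87 V.
V_ov = V_SG − |V_th| = 2.13 − 1.17 = 0.96 V.
Since V_SD = 5.87 V ≥ V_ov = 0.96 V, the device is in saturation.
I_D = ½ k_p V_ov² (1 + λ V_SD) = 0.5 × 2.3 × 0.96² × (1 + 0.11 × 5.87) = 1.74 mA.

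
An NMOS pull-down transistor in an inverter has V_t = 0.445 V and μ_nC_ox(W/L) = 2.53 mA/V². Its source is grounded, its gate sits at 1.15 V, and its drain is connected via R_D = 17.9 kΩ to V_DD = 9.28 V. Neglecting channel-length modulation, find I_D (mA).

I_D = 0.497 mA

V_GS = V_G = 1.15 V, so V_ov = 1.15 − 0.445 = 0.705 V.
Assume saturation: I_D = ½ k_n V_ov² = 0.5 × 2.53 × 0.705² = 0.629 mA, giving V_DS = V_DD − I_D R_D = 9.28 − 0.629 × 17.9 = -1.97 V.
But -1.97 V < V_ov = 0.705 V, so the device is actually in triode.
In triode I_D = k_n[V_ov V_DS − ½ V_DS²] and I_D = (V_DD − V_DS)/R_D. Equating: 22.6 V_DS² − 32.93 V_DS + 9.28 = 0, giving V_DS = 0.382 V (the root below V_ov).
I_D = (9.28 − 0.382) / 17.9 = 0.497 mA.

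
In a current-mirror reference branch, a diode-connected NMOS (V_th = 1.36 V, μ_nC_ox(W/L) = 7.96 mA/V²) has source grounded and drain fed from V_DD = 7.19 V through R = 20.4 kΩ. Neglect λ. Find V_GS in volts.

With gate tied to drain, V_GS = V_DS ≥ V_GS − V_th, so the device is in saturation.
KCL at the drain: ½ k_n (V_GS − V_th)² = (V_DD − V_GS)/R.
Let x = V_GS − 1.36. Then 81.2 x² + x − 5.83 = 0, giving x = 0.262 V (positive root), so V_GS = 1.62 V.
I_D = (V_DD − V_GS)/R = (7.19 − 1.62) / 20.4 = 0.273 mA.

V_GS = 1.62 V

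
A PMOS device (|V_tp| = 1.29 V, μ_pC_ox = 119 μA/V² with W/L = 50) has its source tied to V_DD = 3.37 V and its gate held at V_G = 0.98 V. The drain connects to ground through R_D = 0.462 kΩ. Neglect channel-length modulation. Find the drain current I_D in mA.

I_D = 3.60 mA

V_SG = V_DD − V_G = 3.37 − 0.98 = 2.39 V, so V_ov = 2.39 − 1.29 = 1.1 V.
k_p = μ_pC_ox · (W/L) = 5.95 mA/V².
Assume saturation: I_D = ½ k_p V_ov² = 0.5 × 5.95 × 1.1² = 3.6 mA, giving V_SD = V_DD − I_D R_D = 3.37 − 3.6 × 0.462 = 1.71 V.
V_SD = 1.71 V ≥ V_ov = 1.1 V, confirming saturation.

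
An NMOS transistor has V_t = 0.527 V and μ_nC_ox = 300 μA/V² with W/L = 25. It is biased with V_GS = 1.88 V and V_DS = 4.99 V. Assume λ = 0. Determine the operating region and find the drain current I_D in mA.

k_n = μ_nC_ox · (W/L) = 7.5 mA/V².
V_ov = V_GS − V_t = 1.88 − 0.527 = 1.35 V.
Since V_DS = 4.99 V ≥ V_ov = 1.35 V, the device is in saturation.
I_D = ½ k_n V_ov² = 0.5 × 7.5 × 1.35² = 6.86 mA.

Saturation; I_D = 6.86 mA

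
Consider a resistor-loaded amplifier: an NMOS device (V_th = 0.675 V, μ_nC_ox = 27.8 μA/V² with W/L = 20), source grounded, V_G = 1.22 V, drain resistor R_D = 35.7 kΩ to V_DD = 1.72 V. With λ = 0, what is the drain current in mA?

V_GS = V_G = 1.22 V, so V_ov = 1.22 − 0.675 = 0.545 V.
k_n = μ_nC_ox · (W/L) = 0.556 mA/V².
Assume saturation: I_D = ½ k_n V_ov² = 0.5 × 0.556 × 0.545² = 0.0826 mA, giving V_DS = V_DD − I_D R_D = 1.72 − 0.0826 × 35.7 = -1.23 V.
But -1.23 V < V_ov = 0.545 V, so the device is actually in triode.
In triode I_D = k_n[V_ov V_DS − ½ V_DS²] and I_D = (V_DD − V_DS)/R_D. Equating: 9.92 V_DS² − 11.82 V_DS + 1.72 = 0, giving V_DS = 0.17 V (the root below V_ov).
I_D = (1.72 − 0.17) / 35.7 = 0.0434 mA.

I_D = 0.0434 mA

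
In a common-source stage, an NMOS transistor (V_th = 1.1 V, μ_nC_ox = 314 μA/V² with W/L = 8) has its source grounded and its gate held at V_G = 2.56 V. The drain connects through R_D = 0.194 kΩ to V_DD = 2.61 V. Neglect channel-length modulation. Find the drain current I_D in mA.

V_GS = V_G = 2.56 V, so V_ov = 2.56 − 1.1 = 1.46 V.
k_n = μ_nC_ox · (W/L) = 2.512 mA/V².
Assume saturation: I_D = ½ k_n V_ov² = 0.5 × 2.512 × 1.46² = 2.68 mA, giving V_DS = V_DD − I_D R_D = 2.61 − 2.68 × 0.194 = 2.09 V.
V_DS = 2.09 V ≥ V_ov = 1.46 V, confirming saturation.

I_D = 2.68 mA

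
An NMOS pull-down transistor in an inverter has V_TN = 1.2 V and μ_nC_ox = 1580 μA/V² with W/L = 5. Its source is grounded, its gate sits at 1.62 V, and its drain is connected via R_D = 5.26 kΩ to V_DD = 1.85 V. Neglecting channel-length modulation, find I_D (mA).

V_GS = V_G = 1.62 V, so V_ov = 1.62 − 1.2 = 0.42 V.
k_n = μ_nC_ox · (W/L) = 7.9 mA/V².
Assume saturation: I_D = ½ k_n V_ov² = 0.5 × 7.9 × 0.42² = 0.697 mA, giving V_DS = V_DD − I_D R_D = 1.85 − 0.697 × 5.26 = -1.82 V.
But -1.82 V < V_ov = 0.42 V, so the device is actually in triode.
In triode I_D = k_n[V_ov V_DS − ½ V_DS²] and I_D = (V_DD − V_DS)/R_D. Equating: 20.8 V_DS² − 18.45 V_DS + 1.85 = 0, giving V_DS = 0.115 V (the root below V_ov).
I_D = (1.85 − 0.115) / 5.26 = 0.33 mA.

I_D = 0.330 mA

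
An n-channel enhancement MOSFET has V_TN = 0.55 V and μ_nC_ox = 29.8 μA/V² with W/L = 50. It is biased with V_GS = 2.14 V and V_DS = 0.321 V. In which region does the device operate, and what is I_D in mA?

k_n = μ_nC_ox · (W/L) = 1.49 mA/V².
V_ov = V_GS − V_TN = 2.14 − 0.55 = 1.59 V.
Since V_DS = 0.321 V < V_ov = 1.59 V, the device is in the triode region.
I_D = k_n [V_ov · V_DS − ½ V_DS²] = 1.49 × [1.59 × 0.321 − 0.5 × 0.321²] = 0.684 mA.

Triode; I_D = 0.684 mA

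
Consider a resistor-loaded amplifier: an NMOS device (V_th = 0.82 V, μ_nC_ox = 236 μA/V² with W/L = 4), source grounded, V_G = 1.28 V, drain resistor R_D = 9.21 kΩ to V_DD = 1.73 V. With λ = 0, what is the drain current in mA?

I_D = 0.0999 mA

V_GS = V_G = 1.28 V, so V_ov = 1.28 − 0.82 = 0.46 V.
k_n = μ_nC_ox · (W/L) = 0.944 mA/V².
Assume saturation: I_D = ½ k_n V_ov² = 0.5 × 0.944 × 0.46² = 0.0999 mA, giving V_DS = V_DD − I_D R_D = 1.73 − 0.0999 × 9.21 = 0.81 V.
V_DS = 0.81 V ≥ V_ov = 0.46 V, confirming saturation.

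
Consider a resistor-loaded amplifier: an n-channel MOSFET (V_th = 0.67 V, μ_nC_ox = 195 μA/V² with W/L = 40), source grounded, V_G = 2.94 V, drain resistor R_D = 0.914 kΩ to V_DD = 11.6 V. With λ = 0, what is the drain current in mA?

I_D = 11.8 mA

V_GS = V_G = 2.94 V, so V_ov = 2.94 − 0.67 = 2.27 V.
k_n = μ_nC_ox · (W/L) = 7.8 mA/V².
Assume saturation: I_D = ½ k_n V_ov² = 0.5 × 7.8 × 2.27² = 20.1 mA, giving V_DS = V_DD − I_D R_D = 11.6 − 20.1 × 0.914 = -6.77 V.
But -6.77 V < V_ov = 2.27 V, so the device is actually in triode.
In triode I_D = k_n[V_ov V_DS − ½ V_DS²] and I_D = (V_DD − V_DS)/R_D. Equating: 3.56 V_DS² − 17.18 V_DS + 11.6 = 0, giving V_DS = 0.812 V (the root below V_ov).
I_D = (11.6 − 0.812) / 0.914 = 11.8 mA.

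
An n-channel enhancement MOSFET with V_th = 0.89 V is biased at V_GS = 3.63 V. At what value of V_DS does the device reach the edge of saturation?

V_DS,sat = 2.74 V

The boundary between triode and saturation is V_DS = V_GS − V_th = V_ov.
V_ov = 3.63 − 0.89 = 2.74 V.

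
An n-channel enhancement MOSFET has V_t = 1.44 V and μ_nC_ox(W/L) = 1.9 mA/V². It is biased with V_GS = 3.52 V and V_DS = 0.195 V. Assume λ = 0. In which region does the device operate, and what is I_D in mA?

V_ov = V_GS − V_t = 3.52 − 1.44 = 2.08 V.
Since V_DS = 0.195 V < V_ov = 2.08 V, the device is in the triode region.
I_D = k_n [V_ov · V_DS − ½ V_DS²] = 1.9 × [2.08 × 0.195 − 0.5 × 0.195²] = 0.735 mA.

Triode; I_D = 0.735 mA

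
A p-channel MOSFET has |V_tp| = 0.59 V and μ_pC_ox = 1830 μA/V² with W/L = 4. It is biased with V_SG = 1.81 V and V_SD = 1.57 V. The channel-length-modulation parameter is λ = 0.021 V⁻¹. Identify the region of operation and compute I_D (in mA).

k_p = μ_pC_ox · (W/L) = 7.32 mA/V².
V_ov = V_SG − |V_tp| = 1.81 − 0.59 = 1.22 V.
Since V_SD = 1.57 V ≥ V_ov = 1.22 V, the device is in saturation.
I_D = ½ k_p V_ov² (1 + λ V_SD) = 0.5 × 7.32 × 1.22² × (1 + 0.021 × 1.57) = 5.63 mA.

Saturation; I_D = 5.63 mA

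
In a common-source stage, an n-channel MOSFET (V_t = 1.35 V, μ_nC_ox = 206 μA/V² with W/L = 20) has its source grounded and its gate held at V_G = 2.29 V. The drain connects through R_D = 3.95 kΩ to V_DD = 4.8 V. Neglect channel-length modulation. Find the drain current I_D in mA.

I_D = 1.12 mA

V_GS = V_G = 2.29 V, so V_ov = 2.29 − 1.35 = 0.94 V.
k_n = μ_nC_ox · (W/L) = 4.12 mA/V².
Assume saturation: I_D = ½ k_n V_ov² = 0.5 × 4.12 × 0.94² = 1.82 mA, giving V_DS = V_DD − I_D R_D = 4.8 − 1.82 × 3.95 = -2.39 V.
But -2.39 V < V_ov = 0.94 V, so the device is actually in triode.
In triode I_D = k_n[V_ov V_DS − ½ V_DS²] and I_D = (V_DD − V_DS)/R_D. Equating: 8.14 V_DS² − 16.3 V_DS + 4.8 = 0, giving V_DS = 0.359 V (the root below V_ov).
I_D = (4.8 − 0.359) / 3.95 = 1.12 mA.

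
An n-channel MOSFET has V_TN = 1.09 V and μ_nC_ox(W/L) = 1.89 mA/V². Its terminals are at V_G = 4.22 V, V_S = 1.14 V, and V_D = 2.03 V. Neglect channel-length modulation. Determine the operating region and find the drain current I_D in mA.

Triode; I_D = 2.60 mA

V_GS = V_G − V_S = 4.22 − 1.14 = 3.08 V; V_DS = V_D − V_S = 2.03 − 1.14 = 0.89 V.
V_ov = V_GS − V_TN = 3.08 − 1.09 = 1.99 V.
Since V_DS = 0.89 V < V_ov = 1.99 V, the device is in the triode region.
I_D = k_n [V_ov · V_DS − ½ V_DS²] = 1.89 × [1.99 × 0.89 − 0.5 × 0.89²] = 2.6 mA.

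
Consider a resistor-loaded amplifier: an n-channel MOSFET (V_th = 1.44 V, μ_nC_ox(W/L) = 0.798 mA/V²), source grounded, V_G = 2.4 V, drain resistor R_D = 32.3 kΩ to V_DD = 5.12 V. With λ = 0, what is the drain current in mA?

I_D = 0.152 mA

V_GS = V_G = 2.4 V, so V_ov = 2.4 − 1.44 = 0.96 V.
Assume saturation: I_D = ½ k_n V_ov² = 0.5 × 0.798 × 0.96² = 0.368 mA, giving V_DS = V_DD − I_D R_D = 5.12 − 0.368 × 32.3 = -6.76 V.
But -6.76 V < V_ov = 0.96 V, so the device is actually in triode.
In triode I_D = k_n[V_ov V_DS − ½ V_DS²] and I_D = (V_DD − V_DS)/R_D. Equating: 12.9 V_DS² − 25.74 V_DS + 5.12 = 0, giving V_DS = 0.224 V (the root below V_ov).
I_D = (5.12 − 0.224) / 32.3 = 0.152 mA.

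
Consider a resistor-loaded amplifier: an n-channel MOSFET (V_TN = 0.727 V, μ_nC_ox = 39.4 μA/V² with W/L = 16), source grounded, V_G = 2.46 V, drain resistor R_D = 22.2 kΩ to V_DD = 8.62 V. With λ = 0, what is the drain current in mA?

V_GS = V_G = 2.46 V, so V_ov = 2.46 − 0.727 = 1.73 V.
k_n = μ_nC_ox · (W/L) = 0.6304 mA/V².
Assume saturation: I_D = ½ k_n V_ov² = 0.5 × 0.6304 × 1.73² = 0.947 mA, giving V_DS = V_DD − I_D R_D = 8.62 − 0.947 × 22.2 = -12.4 V.
But -12.4 V < V_ov = 1.73 V, so the device is actually in triode.
In triode I_D = k_n[V_ov V_DS − ½ V_DS²] and I_D = (V_DD − V_DS)/R_D. Equating: 7 V_DS² − 25.25 V_DS + 8.62 = 0, giving V_DS = 0.382 V (the root below V_ov).
I_D = (8.62 − 0.382) / 22.2 = 0.371 mA.

I_D = 0.371 mA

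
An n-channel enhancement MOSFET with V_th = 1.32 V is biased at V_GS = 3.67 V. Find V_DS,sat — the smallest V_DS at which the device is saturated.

V_DS,sat = 2.35 V

The boundary between triode and saturation is V_DS = V_GS − V_th = V_ov.
V_ov = 3.67 − 1.32 = 2.35 V.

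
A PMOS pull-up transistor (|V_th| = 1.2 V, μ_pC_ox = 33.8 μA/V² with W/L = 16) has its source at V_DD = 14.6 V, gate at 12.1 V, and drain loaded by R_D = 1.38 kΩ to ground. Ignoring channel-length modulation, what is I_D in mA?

I_D = 0.457 mA

V_SG = V_DD − V_G = 14.6 − 12.1 = 2.5 V, so V_ov = 2.5 − 1.2 = 1.3 V.
k_p = μ_pC_ox · (W/L) = 0.5408 mA/V².
Assume saturation: I_D = ½ k_p V_ov² = 0.5 × 0.5408 × 1.3² = 0.457 mA, giving V_SD = V_DD − I_D R_D = 14.6 − 0.457 × 1.38 = 14 V.
V_SD = 14 V ≥ V_ov = 1.3 V, confirming saturation.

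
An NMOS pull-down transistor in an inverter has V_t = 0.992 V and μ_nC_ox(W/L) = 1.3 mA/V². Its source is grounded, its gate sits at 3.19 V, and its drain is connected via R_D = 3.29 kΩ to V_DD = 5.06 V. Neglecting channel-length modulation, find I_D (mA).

I_D = 1.37 mA

V_GS = V_G = 3.19 V, so V_ov = 3.19 − 0.992 = 2.2 V.
Assume saturation: I_D = ½ k_n V_ov² = 0.5 × 1.3 × 2.2² = 3.14 mA, giving V_DS = V_DD − I_D R_D = 5.06 − 3.14 × 3.29 = -5.27 V.
But -5.27 V < V_ov = 2.2 V, so the device is actually in triode.
In triode I_D = k_n[V_ov V_DS − ½ V_DS²] and I_D = (V_DD − V_DS)/R_D. Equating: 2.14 V_DS² − 10.4 V_DS + 5.06 = 0, giving V_DS = 0.548 V (the root below V_ov).
I_D = (5.06 − 0.548) / 3.29 = 1.37 mA.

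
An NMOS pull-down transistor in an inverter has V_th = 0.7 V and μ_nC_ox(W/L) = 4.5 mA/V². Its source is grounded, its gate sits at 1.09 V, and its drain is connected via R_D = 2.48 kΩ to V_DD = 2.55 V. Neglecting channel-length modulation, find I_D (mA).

V_GS = V_G = 1.09 V, so V_ov = 1.09 − 0.7 = 0.39 V.
Assume saturation: I_D = ½ k_n V_ov² = 0.5 × 4.5 × 0.39² = 0.342 mA, giving V_DS = V_DD − I_D R_D = 2.55 − 0.342 × 2.48 = 1.7 V.
V_DS = 1.7 V ≥ V_ov = 0.39 V, confirming saturation.

I_D = 0.342 mA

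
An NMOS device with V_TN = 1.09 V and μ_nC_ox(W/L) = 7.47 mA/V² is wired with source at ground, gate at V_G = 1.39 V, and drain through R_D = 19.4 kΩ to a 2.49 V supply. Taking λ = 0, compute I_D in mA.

V_GS = V_G = 1.39 V, so V_ov = 1.39 − 1.09 = 0.3 V.
Assume saturation: I_D = ½ k_n V_ov² = 0.5 × 7.47 × 0.3² = 0.336 mA, giving V_DS = V_DD − I_D R_D = 2.49 − 0.336 × 19.4 = -4.03 V.
But -4.03 V < V_ov = 0.3 V, so the device is actually in triode.
In triode I_D = k_n[V_ov V_DS − ½ V_DS²] and I_D = (V_DD − V_DS)/R_D. Equating: 72.5 V_DS² − 44.48 V_DS + 2.49 = 0, giving V_DS = 0.0623 V (the root below V_ov).
I_D = (2.49 − 0.0623) / 19.4 = 0.125 mA.

I_D = 0.125 mA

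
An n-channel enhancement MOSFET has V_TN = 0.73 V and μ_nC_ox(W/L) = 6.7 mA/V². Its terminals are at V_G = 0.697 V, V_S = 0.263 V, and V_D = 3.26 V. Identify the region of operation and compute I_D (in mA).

V_GS = V_G − V_S = 0.697 − 0.263 = 0.434 V; V_DS = V_D − V_S = 3.26 − 0.263 = 3 V.
V_GS = 0.434 V < V_TN = 0.73 V, so the transistor is in cutoff.

Cutoff; I_D = 0 mA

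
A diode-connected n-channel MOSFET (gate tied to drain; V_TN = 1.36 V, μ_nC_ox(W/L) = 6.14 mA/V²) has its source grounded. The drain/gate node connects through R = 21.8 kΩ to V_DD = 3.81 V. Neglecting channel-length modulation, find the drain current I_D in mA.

With gate tied to drain, V_GS = V_DS ≥ V_GS − V_TN, so the device is in saturation.
KCL at the drain: ½ k_n (V_GS − V_TN)² = (V_DD − V_GS)/R.
Let x = V_GS − 1.36. Then 66.9 x² + x − 2.45 = 0, giving x = 0.184 V (positive root), so V_GS = 1.54 V.
I_D = (V_DD − V_GS)/R = (3.81 − 1.54) / 21.8 = 0.104 mA.

I_D = 0.104 mA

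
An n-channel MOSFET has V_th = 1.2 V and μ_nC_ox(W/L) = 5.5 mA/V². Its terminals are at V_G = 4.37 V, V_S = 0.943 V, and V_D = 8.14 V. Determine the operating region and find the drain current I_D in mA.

V_GS = V_G − V_S = 4.37 − 0.943 = 3.43 V; V_DS = V_D − V_S = 8.14 − 0.943 = 7.2 V.
V_ov = V_GS − V_th = 3.43 − 1.2 = 2.23 V.
Since V_DS = 7.2 V ≥ V_ov = 2.23 V, the device is in saturation.
I_D = ½ k_n V_ov² = 0.5 × 5.5 × 2.23² = 13.6 mA.

Saturation; I_D = 13.6 mA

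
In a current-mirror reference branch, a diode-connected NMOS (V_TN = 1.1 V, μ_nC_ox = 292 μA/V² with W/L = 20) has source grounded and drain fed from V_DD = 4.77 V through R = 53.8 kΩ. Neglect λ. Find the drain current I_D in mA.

I_D = 0.0654 mA

With gate tied to drain, V_GS = V_DS ≥ V_GS − V_TN, so the device is in saturation.
k_n = μ_nC_ox · (W/L) = 5.84 mA/V².
KCL at the drain: ½ k_n (V_GS − V_TN)² = (V_DD − V_GS)/R.
Let x = V_GS − 1.1. Then 157 x² + x − 3.67 = 0, giving x = 0.15 V (positive root), so V_GS = 1.25 V.
I_D = (V_DD − V_GS)/R = (4.77 − 1.25) / 53.8 = 0.0654 mA.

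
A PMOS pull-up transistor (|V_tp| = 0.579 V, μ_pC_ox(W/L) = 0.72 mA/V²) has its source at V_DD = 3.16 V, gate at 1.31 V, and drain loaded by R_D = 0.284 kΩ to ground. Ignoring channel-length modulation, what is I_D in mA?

V_SG = V_DD − V_G = 3.16 − 1.31 = 1.85 V, so V_ov = 1.85 − 0.579 = 1.27 V.
Assume saturation: I_D = ½ k_p V_ov² = 0.5 × 0.72 × 1.27² = 0.582 mA, giving V_SD = V_DD − I_D R_D = 3.16 − 0.582 × 0.284 = 2.99 V.
V_SD = 2.99 V ≥ V_ov = 1.27 V, confirming saturation.

I_D = 0.582 mA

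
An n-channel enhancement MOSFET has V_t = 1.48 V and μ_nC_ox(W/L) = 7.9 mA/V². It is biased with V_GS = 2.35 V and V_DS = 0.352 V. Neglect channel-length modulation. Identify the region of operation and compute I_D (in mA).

V_ov = V_GS − V_t = 2.35 − 1.48 = 0.87 V.
Since V_DS = 0.352 V < V_ov = 0.87 V, the device is in the triode region.
I_D = k_n [V_ov · V_DS − ½ V_DS²] = 7.9 × [0.87 × 0.352 − 0.5 × 0.352²] = 1.93 mA.

Triode; I_D = 1.93 mA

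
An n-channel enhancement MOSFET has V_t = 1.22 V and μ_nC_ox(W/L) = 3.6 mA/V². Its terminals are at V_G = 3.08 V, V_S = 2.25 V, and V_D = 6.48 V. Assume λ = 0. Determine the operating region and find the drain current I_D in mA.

Cutoff; I_D = 0 mA

V_GS = V_G − V_S = 3.08 − 2.25 = 0.83 V; V_DS = V_D − V_S = 6.48 − 2.25 = 4.23 V.
V_GS = 0.83 V < V_t = 1.22 V, so the transistor is in cutoff.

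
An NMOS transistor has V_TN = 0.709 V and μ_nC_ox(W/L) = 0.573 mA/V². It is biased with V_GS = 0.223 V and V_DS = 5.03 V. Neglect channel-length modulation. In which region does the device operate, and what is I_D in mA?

Cutoff; I_D = 0 mA

V_GS = 0.223 V < V_TN = 0.709 V, so the transistor is in cutoff.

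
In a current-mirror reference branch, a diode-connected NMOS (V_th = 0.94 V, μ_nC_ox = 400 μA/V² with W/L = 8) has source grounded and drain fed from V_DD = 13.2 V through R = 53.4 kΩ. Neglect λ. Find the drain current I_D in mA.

With gate tied to drain, V_GS = V_DS ≥ V_GS − V_th, so the device is in saturation.
k_n = μ_nC_ox · (W/L) = 3.2 mA/V².
KCL at the drain: ½ k_n (V_GS − V_th)² = (V_DD − V_GS)/R.
Let x = V_GS − 0.94. Then 85.4 x² + x − 12.26 = 0, giving x = 0.373 V (positive root), so V_GS = 1.31 V.
I_D = (V_DD − V_GS)/R = (13.2 − 1.31) / 53.4 = 0.223 mA.

I_D = 0.223 mA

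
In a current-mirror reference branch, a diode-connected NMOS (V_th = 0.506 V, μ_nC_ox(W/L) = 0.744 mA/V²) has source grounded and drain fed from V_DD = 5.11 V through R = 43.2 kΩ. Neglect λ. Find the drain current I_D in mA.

I_D = 0.0949 mA

With gate tied to drain, V_GS = V_DS ≥ V_GS − V_th, so the device is in saturation.
KCL at the drain: ½ k_n (V_GS − V_th)² = (V_DD − V_GS)/R.
Let x = V_GS − 0.506. Then 16.1 x² + x − 4.604 = 0, giving x = 0.505 V (positive root), so V_GS = 1.01 V.
I_D = (V_DD − V_GS)/R = (5.11 − 1.01) / 43.2 = 0.0949 mA.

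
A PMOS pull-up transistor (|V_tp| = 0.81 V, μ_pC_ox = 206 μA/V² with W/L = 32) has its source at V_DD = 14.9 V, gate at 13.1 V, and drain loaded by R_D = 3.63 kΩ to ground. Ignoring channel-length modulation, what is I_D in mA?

V_SG = V_DD − V_G = 14.9 − 13.1 = 1.8 V, so V_ov = 1.8 − 0.81 = 0.99 V.
k_p = μ_pC_ox · (W/L) = 6.592 mA/V².
Assume saturation: I_D = ½ k_p V_ov² = 0.5 × 6.592 × 0.99² = 3.23 mA, giving V_SD = V_DD − I_D R_D = 14.9 − 3.23 × 3.63 = 3.17 V.
V_SD = 3.17 V ≥ V_ov = 0.99 V, confirming saturation.

I_D = 3.23 mA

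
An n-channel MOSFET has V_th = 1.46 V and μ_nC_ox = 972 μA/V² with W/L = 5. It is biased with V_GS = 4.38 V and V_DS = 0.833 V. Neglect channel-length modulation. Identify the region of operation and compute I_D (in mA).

k_n = μ_nC_ox · (W/L) = 4.86 mA/V².
V_ov = V_GS − V_th = 4.38 − 1.46 = 2.92 V.
Since V_DS = 0.833 V < V_ov = 2.92 V, the device is in the triode region.
I_D = k_n [V_ov · V_DS − ½ V_DS²] = 4.86 × [2.92 × 0.833 − 0.5 × 0.833²] = 10.1 mA.

Triode; I_D = 10.1 mA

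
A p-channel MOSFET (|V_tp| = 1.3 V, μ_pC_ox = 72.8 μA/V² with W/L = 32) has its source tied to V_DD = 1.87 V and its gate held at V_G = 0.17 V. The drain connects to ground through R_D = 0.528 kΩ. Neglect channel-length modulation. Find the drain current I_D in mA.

I_D = 0.186 mA

V_SG = V_DD − V_G = 1.87 − 0.17 = 1.7 V, so V_ov = 1.7 − 1.3 = 0.4 V.
k_p = μ_pC_ox · (W/L) = 2.33 mA/V².
Assume saturation: I_D = ½ k_p V_ov² = 0.5 × 2.33 × 0.4² = 0.186 mA, giving V_SD = V_DD − I_D R_D = 1.87 − 0.186 × 0.528 = 1.77 V.
V_SD = 1.77 V ≥ V_ov = 0.4 V, confirming saturation.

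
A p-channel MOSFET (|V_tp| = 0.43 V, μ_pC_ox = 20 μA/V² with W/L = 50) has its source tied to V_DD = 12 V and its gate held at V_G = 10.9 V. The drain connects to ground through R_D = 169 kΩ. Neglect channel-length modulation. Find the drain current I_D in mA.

I_D = 0.0703 mA

V_SG = V_DD − V_G = 12 − 10.9 = 1.1 V, so V_ov = 1.1 − 0.43 = 0.67 V.
k_p = μ_pC_ox · (W/L) = 1 mA/V².
Assume saturation: I_D = ½ k_p V_ov² = 0.5 × 1 × 0.67² = 0.224 mA, giving V_SD = V_DD − I_D R_D = 12 − 0.224 × 169 = -25.9 V.
But -25.9 V < V_ov = 0.67 V, so the device is actually in triode.
In triode I_D = k_p[V_ov V_SD − ½ V_SD²] and I_D = (V_DD − V_SD)/R_D. Equating: 84.5 V_SD² − 114.2 V_SD + 12 = 0, giving V_SD = 0.115 V (the root below V_ov).
I_D = (12 − 0.115) / 169 = 0.0703 mA.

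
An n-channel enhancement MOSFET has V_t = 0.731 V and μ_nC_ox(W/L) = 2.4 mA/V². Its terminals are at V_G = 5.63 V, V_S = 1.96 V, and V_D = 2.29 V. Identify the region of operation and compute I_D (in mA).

Triode; I_D = 2.20 mA

V_GS = V_G − V_S = 5.63 − 1.96 = 3.67 V; V_DS = V_D − V_S = 2.29 − 1.96 = 0.33 V.
V_ov = V_GS − V_t = 3.67 − 0.731 = 2.94 V.
Since V_DS = 0.33 V < V_ov = 2.94 V, the device is in the triode region.
I_D = k_n [V_ov · V_DS − ½ V_DS²] = 2.4 × [2.94 × 0.33 − 0.5 × 0.33²] = 2.2 mA.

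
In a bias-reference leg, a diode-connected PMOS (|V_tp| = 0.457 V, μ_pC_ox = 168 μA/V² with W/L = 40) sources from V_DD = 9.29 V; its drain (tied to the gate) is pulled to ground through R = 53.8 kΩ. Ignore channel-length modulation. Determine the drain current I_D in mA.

I_D = 0.160 mA

With gate tied to drain, V_SG = V_SD ≥ V_SG − |V_tp|, so the device is in saturation.
k_p = μ_pC_ox · (W/L) = 6.72 mA/V².
KCL at the drain: ½ k_p (V_SG − |V_tp|)² = (V_DD − V_SG)/R.
Let x = V_SG − 0.457. Then 181 x² + x − 8.833 = 0, giving x = 0.218 V (positive root), so V_SG = 0.675 V.
I_D = (V_DD − V_SG)/R = (9.29 − 0.675) / 53.8 = 0.16 mA.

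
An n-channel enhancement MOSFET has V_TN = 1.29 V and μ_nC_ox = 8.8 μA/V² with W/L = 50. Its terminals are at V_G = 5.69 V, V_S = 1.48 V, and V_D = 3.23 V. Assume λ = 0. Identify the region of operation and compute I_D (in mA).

Triode; I_D = 1.57 mA

V_GS = V_G − V_S = 5.69 − 1.48 = 4.21 V; V_DS = V_D − V_S = 3.23 − 1.48 = 1.75 V.
k_n = μ_nC_ox · (W/L) = 0.44 mA/V².
V_ov = V_GS − V_TN = 4.21 − 1.29 = 2.92 V.
Since V_DS = 1.75 V < V_ov = 2.92 V, the device is in the triode region.
I_D = k_n [V_ov · V_DS − ½ V_DS²] = 0.44 × [2.92 × 1.75 − 0.5 × 1.75²] = 1.57 mA.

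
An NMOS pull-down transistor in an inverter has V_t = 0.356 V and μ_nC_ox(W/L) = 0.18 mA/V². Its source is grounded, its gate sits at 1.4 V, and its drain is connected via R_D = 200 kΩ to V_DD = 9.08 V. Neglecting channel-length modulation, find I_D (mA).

V_GS = V_G = 1.4 V, so V_ov = 1.4 − 0.356 = 1.04 V.
Assume saturation: I_D = ½ k_n V_ov² = 0.5 × 0.18 × 1.04² = 0.0981 mA, giving V_DS = V_DD − I_D R_D = 9.08 − 0.0981 × 200 = -10.5 V.
But -10.5 V < V_ov = 1.04 V, so the device is actually in triode.
In triode I_D = k_n[V_ov V_DS − ½ V_DS²] and I_D = (V_DD − V_DS)/R_D. Equating: 18 V_DS² − 38.58 V_DS + 9.08 = 0, giving V_DS = 0.269 V (the root below V_ov).
I_D = (9.08 − 0.269) / 200 = 0.0441 mA.

I_D = 0.0441 mA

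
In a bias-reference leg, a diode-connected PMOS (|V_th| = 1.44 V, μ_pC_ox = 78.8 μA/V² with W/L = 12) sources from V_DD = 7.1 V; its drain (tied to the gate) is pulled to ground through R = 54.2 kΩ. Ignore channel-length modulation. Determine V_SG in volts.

With gate tied to drain, V_SG = V_SD ≥ V_SG − |V_th|, so the device is in saturation.
k_p = μ_pC_ox · (W/L) = 0.9456 mA/V².
KCL at the drain: ½ k_p (V_SG − |V_th|)² = (V_DD − V_SG)/R.
Let x = V_SG − 1.44. Then 25.6 x² + x − 5.66 = 0, giving x = 0.451 V (positive root), so V_SG = 1.89 V.
I_D = (V_DD − V_SG)/R = (7.1 − 1.89) / 54.2 = 0.0961 mA.

V_SG = 1.89 V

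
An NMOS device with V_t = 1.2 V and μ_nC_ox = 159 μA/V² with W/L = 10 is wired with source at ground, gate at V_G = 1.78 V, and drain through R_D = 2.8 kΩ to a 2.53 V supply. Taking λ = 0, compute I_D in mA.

V_GS = V_G = 1.78 V, so V_ov = 1.78 − 1.2 = 0.58 V.
k_n = μ_nC_ox · (W/L) = 1.59 mA/V².
Assume saturation: I_D = ½ k_n V_ov² = 0.5 × 1.59 × 0.58² = 0.267 mA, giving V_DS = V_DD − I_D R_D = 2.53 − 0.267 × 2.8 = 1.78 V.
V_DS = 1.78 V ≥ V_ov = 0.58 V, confirming saturation.

I_D = 0.267 mA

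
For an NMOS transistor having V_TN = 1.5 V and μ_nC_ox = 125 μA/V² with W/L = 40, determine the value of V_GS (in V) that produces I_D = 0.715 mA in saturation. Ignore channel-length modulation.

V_GS = 2.03 V

k_n = μ_nC_ox · (W/L) = 5 mA/V².
In saturation I_D = ½ k_n (V_GS − V_TN)², so V_GS − V_TN = √(2 I_D / k_n) = √(2 × 0.715 / 5) = 0.535 V.
V_GS = 1.5 + 0.535 = 2.03 V.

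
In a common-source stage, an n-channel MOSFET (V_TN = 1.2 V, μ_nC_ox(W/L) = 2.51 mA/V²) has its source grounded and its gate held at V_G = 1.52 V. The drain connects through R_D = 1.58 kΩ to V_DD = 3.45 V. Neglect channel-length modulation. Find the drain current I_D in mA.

V_GS = V_G = 1.52 V, so V_ov = 1.52 − 1.2 = 0.32 V.
Assume saturation: I_D = ½ k_n V_ov² = 0.5 × 2.51 × 0.32² = 0.129 mA, giving V_DS = V_DD − I_D R_D = 3.45 − 0.129 × 1.58 = 3.25 V.
V_DS = 3.25 V ≥ V_ov = 0.32 V, confirming saturation.

I_D = 0.129 mA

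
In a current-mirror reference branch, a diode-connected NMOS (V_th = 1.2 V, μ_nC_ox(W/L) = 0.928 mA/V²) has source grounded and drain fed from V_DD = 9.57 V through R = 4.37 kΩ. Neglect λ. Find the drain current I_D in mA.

With gate tied to drain, V_GS = V_DS ≥ V_GS − V_th, so the device is in saturation.
KCL at the drain: ½ k_n (V_GS − V_th)² = (V_DD − V_GS)/R.
Let x = V_GS − 1.2. Then 2.03 x² + x − 8.37 = 0, giving x = 1.8 V (positive root), so V_GS = 3 V.
I_D = (V_DD − V_GS)/R = (9.57 − 3) / 4.37 = 1.5 mA.

I_D = 1.50 mA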